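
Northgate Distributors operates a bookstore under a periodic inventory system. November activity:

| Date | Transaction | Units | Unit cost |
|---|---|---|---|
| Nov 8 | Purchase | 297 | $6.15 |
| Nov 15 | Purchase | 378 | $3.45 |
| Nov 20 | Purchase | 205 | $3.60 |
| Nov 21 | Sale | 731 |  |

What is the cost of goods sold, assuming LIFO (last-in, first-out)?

COGS = $2,952.30

Nov 21, 731 sold [LIFO — newest first]: 205 @ $3.60 + 378 @ $3.45 + 148 @ $6.15 = $2,952.30
Ending inventory: 149 @ $6.15 = $916.35
Check: goods available $3,868.65 = COGS $2,952.30 + ending $916.35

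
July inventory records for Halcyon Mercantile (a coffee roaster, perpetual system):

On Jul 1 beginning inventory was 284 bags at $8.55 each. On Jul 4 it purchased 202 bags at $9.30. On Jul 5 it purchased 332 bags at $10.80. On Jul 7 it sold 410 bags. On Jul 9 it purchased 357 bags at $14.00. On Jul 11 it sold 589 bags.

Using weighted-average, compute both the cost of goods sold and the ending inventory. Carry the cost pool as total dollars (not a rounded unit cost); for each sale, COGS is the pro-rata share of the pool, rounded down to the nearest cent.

COGS = $10,834.86; ending inventory = $2,055.54

After Jul 1: 284 on hand, pool $2,428.20 (≈ $8.5500 each)
After Jul 4: 486 on hand, pool $4,306.80 (≈ $8.8617 each)
After Jul 5: 818 on hand, pool $7,892.40 (≈ $9.6484 each)
Jul 7, sell 410: 410/818 × $7,892.40 → $3,955.84
After Jul 9: 765 on hand, pool $8,934.56 (≈ $11.6792 each)
Jul 11, sell 589: 589/765 × $8,934.56 → $6,879.02
Total COGS = $3,955.84 + $6,879.02 = $10,834.86
Ending inventory (cost pool remaining) = $2,055.54
Check: goods available $12,890.40 = COGS $10,834.86 + ending $2,055.54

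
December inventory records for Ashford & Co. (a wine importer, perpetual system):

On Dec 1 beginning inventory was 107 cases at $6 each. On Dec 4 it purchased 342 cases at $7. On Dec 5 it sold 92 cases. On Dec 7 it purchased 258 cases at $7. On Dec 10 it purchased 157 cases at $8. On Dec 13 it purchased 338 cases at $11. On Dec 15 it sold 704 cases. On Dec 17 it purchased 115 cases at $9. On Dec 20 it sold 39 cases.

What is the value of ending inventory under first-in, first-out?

Ending inventory = $4,985

Dec 5, 92 sold [FIFO — oldest first]: 92 @ $6 = $552
Dec 15, 704 sold [FIFO — oldest first]: 15 @ $6 + 342 @ $7 + 258 @ $7 + 89 @ $8 = $5,002
Dec 20, 39 sold [FIFO — oldest first]: 39 @ $8 = $312
Total COGS = $552 + $5,002 + $312 = $5,866
Ending inventory: 29 @ $8 + 338 @ $11 + 115 @ $9 = $4,985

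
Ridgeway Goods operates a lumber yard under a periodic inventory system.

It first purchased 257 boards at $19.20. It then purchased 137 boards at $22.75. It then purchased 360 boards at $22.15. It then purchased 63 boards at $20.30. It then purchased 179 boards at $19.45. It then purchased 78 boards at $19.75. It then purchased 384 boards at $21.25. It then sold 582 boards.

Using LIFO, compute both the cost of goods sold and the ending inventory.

Sale 1 (582) [LIFO — newest first]: 384 @ $21.25 + 78 @ $19.75 + 120 @ $19.45 = $12,034.50
Ending inventory: 257 @ $19.20 + 137 @ $22.75 + 360 @ $22.15 + 63 @ $20.30 + 59 @ $19.45 = $18,451.60

COGS = $12,034.50; ending inventory = $18,451.60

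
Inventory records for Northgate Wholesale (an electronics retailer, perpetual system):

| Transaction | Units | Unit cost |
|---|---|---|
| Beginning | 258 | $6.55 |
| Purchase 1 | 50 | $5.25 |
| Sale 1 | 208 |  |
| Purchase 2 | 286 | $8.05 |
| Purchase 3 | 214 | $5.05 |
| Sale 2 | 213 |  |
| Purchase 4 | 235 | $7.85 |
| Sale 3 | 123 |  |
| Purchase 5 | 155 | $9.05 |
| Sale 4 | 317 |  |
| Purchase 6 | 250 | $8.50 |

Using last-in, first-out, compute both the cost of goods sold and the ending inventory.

COGS = $6,020.05; ending inventory = $4,687.85

Sale 1 (208) [LIFO — newest first]: 50 @ $5.25 + 158 @ $6.55 = $1,297.40
Sale 2 (213) [LIFO — newest first]: 213 @ $5.05 = $1,075.65
Sale 3 (123) [LIFO — newest first]: 123 @ $7.85 = $965.55
Sale 4 (317) [LIFO — newest first]: 155 @ $9.05 + 112 @ $7.85 + 1 @ $5.05 + 49 @ $8.05 = $2,681.45
Total COGS = $1,297.40 + $1,075.65 + $965.55 + $2,681.45 = $6,020.05
Ending inventory: 100 @ $6.55 + 237 @ $8.05 + 250 @ $8.50 = $4,687.85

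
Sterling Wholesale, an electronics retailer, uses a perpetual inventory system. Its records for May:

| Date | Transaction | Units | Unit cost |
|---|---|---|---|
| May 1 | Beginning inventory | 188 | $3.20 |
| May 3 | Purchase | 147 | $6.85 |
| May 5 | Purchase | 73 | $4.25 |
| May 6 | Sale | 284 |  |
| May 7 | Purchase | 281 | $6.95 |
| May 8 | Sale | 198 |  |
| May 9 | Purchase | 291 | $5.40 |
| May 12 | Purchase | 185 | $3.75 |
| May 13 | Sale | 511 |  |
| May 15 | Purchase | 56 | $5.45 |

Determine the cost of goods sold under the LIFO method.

COGS = $5,406.50

May 6, 284 sold [LIFO — newest first]: 73 @ $4.25 + 147 @ $6.85 + 64 @ $3.20 = $1,522.00
May 8, 198 sold [LIFO — newest first]: 198 @ $6.95 = $1,376.10
May 13, 511 sold [LIFO — newest first]: 185 @ $3.75 + 291 @ $5.40 + 35 @ $6.95 = $2,508.40
Total COGS = $1,522.00 + $1,376.10 + $2,508.40 = $5,406.50
Ending inventory: 124 @ $3.20 + 48 @ $6.95 + 56 @ $5.45 = $1,035.60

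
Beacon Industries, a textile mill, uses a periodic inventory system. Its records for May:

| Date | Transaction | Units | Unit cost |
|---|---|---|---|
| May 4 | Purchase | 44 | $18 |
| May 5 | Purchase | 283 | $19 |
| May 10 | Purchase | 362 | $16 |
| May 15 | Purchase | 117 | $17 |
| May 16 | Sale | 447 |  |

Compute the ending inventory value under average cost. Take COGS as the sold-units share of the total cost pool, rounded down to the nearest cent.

May 16, sell 447: 447/806 × $13,950.00 → $7,736.53
Ending inventory (cost pool remaining) = $6,213.47

Ending inventory = $6,213.47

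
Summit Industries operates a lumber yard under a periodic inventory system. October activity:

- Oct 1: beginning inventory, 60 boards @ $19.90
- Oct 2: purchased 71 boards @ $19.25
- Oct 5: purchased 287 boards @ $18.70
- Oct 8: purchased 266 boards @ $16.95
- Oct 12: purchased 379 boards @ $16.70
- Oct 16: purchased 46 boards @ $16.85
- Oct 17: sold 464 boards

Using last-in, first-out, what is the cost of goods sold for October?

Oct 17, 464 sold [LIFO — newest first]: 46 @ $16.85 + 379 @ $16.70 + 39 @ $16.95 = $7,765.45
Ending inventory: 60 @ $19.90 + 71 @ $19.25 + 287 @ $18.70 + 227 @ $16.95 = $11,775.30

COGS = $7,765.45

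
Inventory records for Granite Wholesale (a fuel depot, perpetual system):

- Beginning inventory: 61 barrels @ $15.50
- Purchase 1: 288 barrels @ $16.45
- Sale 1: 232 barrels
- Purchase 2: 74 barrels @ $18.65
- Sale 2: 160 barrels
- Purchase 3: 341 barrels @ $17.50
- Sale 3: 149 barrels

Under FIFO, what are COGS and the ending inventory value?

COGS = $9,128.20; ending inventory = $3,902.50

Sale 1 (232) [FIFO — oldest first]: 61 @ $15.50 + 171 @ $16.45 = $3,758.45
Sale 2 (160) [FIFO — oldest first]: 117 @ $16.45 + 43 @ $18.65 = $2,726.60
Sale 3 (149) [FIFO — oldest first]: 31 @ $18.65 + 118 @ $17.50 = $2,643.15
Total COGS = $3,758.45 + $2,726.60 + $2,643.15 = $9,128.20
Ending inventory: 223 @ $17.50 = $3,902.50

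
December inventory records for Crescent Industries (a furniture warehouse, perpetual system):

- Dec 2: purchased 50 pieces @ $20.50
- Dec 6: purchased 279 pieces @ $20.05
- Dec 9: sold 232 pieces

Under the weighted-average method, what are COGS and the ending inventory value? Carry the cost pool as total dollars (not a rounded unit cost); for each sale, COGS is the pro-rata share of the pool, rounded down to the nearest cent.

After Dec 2: 50 on hand, pool $1,025.00 (≈ $20.5000 each)
After Dec 6: 329 on hand, pool $6,618.95 (≈ $20.1184 each)
Dec 9, sell 232: 232/329 × $6,618.95 → $4,667.46
Ending inventory (cost pool remaining) = $1,951.49

COGS = $4,667.46; ending inventory = $1,951.49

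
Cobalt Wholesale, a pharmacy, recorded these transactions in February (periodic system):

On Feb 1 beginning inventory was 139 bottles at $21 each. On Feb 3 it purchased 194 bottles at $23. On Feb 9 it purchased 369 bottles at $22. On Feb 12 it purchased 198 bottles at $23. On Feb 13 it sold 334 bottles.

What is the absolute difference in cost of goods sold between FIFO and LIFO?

$143

FIFO COGS: 139 @ $21 + 194 @ $23 + 1 @ $22 = $7,403
LIFO COGS: 198 @ $23 + 136 @ $22 = $7,546
Difference = |$7,403 − $7,546| = $143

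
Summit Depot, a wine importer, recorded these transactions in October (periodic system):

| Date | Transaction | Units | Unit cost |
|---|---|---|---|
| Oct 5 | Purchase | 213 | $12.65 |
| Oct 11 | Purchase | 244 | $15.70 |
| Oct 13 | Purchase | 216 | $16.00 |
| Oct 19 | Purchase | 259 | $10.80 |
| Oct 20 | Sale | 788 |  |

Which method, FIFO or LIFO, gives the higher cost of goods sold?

FIFO COGS: 213 @ $12.65 + 244 @ $15.70 + 216 @ $16.00 + 115 @ $10.80 = $11,223.25
LIFO COGS: 259 @ $10.80 + 216 @ $16.00 + 244 @ $15.70 + 69 @ $12.65 = $10,956.85

FIFO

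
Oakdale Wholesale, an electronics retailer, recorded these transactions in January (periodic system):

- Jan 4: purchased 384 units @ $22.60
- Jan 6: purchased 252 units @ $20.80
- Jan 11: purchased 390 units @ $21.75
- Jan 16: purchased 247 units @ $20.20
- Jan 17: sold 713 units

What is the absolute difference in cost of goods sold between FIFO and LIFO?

$542.05

FIFO COGS: 384 @ $22.60 + 252 @ $20.80 + 77 @ $21.75 = $15,594.75
LIFO COGS: 247 @ $20.20 + 390 @ $21.75 + 76 @ $20.80 = $15,052.70
Difference = |$15,594.75 − $15,052.70| = $542.05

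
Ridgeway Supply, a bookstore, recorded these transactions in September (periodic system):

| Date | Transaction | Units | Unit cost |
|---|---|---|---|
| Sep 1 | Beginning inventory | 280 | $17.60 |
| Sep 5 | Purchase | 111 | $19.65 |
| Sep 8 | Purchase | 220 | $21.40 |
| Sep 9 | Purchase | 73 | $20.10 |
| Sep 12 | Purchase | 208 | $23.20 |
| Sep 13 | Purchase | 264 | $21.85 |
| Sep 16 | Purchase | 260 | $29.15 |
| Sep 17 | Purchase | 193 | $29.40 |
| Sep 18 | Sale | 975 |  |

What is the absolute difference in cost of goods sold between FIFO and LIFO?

$4,928.60

FIFO COGS: 280 @ $17.60 + 111 @ $19.65 + 220 @ $21.40 + 73 @ $20.10 + 208 @ $23.20 + 83 @ $21.85 = $19,923.60
LIFO COGS: 193 @ $29.40 + 260 @ $29.15 + 264 @ $21.85 + 208 @ $23.20 + 50 @ $20.10 = $24,852.20
Difference = |$19,923.60 − $24,852.20| = $4,928.60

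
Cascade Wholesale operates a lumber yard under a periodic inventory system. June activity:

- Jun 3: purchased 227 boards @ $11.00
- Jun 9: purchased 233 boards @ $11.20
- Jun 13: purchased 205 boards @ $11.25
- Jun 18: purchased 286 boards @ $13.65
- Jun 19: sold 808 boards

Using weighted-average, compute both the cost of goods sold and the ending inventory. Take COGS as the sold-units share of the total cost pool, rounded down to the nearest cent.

COGS = $9,615.07; ending inventory = $1,701.68

Jun 19, sell 808: 808/951 × $11,316.75 → $9,615.07
Ending inventory (cost pool remaining) = $1,701.68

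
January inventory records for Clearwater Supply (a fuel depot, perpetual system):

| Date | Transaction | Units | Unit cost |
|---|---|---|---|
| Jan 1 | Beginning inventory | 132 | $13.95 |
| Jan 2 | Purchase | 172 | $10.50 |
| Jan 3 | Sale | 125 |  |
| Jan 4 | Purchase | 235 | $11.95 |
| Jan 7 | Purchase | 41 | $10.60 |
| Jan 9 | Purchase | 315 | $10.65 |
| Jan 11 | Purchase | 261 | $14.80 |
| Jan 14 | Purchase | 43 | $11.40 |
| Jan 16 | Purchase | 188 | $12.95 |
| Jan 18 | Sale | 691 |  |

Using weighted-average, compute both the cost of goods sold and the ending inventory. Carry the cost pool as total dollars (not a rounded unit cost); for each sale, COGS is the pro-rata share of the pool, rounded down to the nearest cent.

COGS = $10,004.66; ending inventory = $7,027.94

After Jan 1: 132 on hand, pool $1,841.40 (≈ $13.9500 each)
After Jan 2: 304 on hand, pool $3,647.40 (≈ $11.9980 each)
Jan 3, sell 125: 125/304 × $3,647.40 → $1,499.75
After Jan 4: 414 on hand, pool $4,955.90 (≈ $11.9708 each)
After Jan 7: 455 on hand, pool $5,390.50 (≈ $11.8473 each)
After Jan 9: 770 on hand, pool $8,745.25 (≈ $11.3575 each)
After Jan 11: 1031 on hand, pool $12,608.05 (≈ $12.2290 each)
After Jan 14: 1074 on hand, pool $13,098.25 (≈ $12.1958 each)
After Jan 16: 1262 on hand, pool $15,532.85 (≈ $12.3081 each)
Jan 18, sell 691: 691/1262 × $15,532.85 → $8,504.91
Total COGS = $1,499.75 + $8,504.91 = $10,004.66
Ending inventory (cost pool remaining) = $7,027.94
Check: goods available $17,032.60 = COGS $10,004.66 + ending $7,027.94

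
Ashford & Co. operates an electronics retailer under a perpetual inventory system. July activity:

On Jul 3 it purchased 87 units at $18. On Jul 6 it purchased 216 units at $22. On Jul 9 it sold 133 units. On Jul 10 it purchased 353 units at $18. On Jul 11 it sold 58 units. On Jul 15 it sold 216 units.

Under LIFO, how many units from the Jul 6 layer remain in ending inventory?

83

Jul 9, 133 sold [LIFO — newest first]: 133 @ $22 = $2,926
Jul 11, 58 sold [LIFO — newest first]: 58 @ $18 = $1,044
Jul 15, 216 sold [LIFO — newest first]: 216 @ $18 = $3,888
Total COGS = $2,926 + $1,044 + $3,888 = $7,858
Ending inventory: 87 @ $18 + 83 @ $22 + 79 @ $18 = $4,814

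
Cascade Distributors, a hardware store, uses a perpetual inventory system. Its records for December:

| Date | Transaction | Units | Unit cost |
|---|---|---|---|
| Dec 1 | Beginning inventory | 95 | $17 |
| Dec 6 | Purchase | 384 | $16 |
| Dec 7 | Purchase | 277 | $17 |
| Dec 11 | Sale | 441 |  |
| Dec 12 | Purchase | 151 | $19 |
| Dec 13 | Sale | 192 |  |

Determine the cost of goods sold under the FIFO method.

COGS = $10,377

Dec 11, 441 sold [FIFO — oldest first]: 95 @ $17 + 346 @ $16 = $7,151
Dec 13, 192 sold [FIFO — oldest first]: 38 @ $16 + 154 @ $17 = $3,226
Total COGS = $7,151 + $3,226 = $10,377
Ending inventory: 123 @ $17 + 151 @ $19 = $4,960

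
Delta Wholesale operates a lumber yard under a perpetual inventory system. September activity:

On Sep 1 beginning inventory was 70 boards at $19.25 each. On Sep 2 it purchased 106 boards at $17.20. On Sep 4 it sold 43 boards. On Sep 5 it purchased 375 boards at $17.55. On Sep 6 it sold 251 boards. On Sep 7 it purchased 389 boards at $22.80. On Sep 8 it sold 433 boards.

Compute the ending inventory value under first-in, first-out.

Sep 4, 43 sold [FIFO — oldest first]: 43 @ $19.25 = $827.75
Sep 6, 251 sold [FIFO — oldest first]: 27 @ $19.25 + 106 @ $17.20 + 118 @ $17.55 = $4,413.85
Sep 8, 433 sold [FIFO — oldest first]: 257 @ $17.55 + 176 @ $22.80 = $8,523.15
Total COGS = $827.75 + $4,413.85 + $8,523.15 = $13,764.75
Ending inventory: 213 @ $22.80 = $4,856.40

Ending inventory = $4,856.40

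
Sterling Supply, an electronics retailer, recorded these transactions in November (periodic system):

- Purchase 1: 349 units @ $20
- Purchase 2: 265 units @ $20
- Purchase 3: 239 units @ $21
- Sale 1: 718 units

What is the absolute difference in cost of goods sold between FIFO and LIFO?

FIFO COGS: 349 @ $20 + 265 @ $20 + 104 @ $21 = $14,464
LIFO COGS: 239 @ $21 + 265 @ $20 + 214 @ $20 = $14,599
Difference = |$14,464 − $14,599| = $135

$135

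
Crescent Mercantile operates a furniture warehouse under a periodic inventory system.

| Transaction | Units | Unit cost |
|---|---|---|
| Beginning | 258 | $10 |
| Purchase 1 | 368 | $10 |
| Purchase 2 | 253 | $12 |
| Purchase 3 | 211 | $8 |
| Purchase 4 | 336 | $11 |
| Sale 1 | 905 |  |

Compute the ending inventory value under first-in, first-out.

Ending inventory = $5,176

Sale 1 (905) [FIFO — oldest first]: 258 @ $10 + 368 @ $10 + 253 @ $12 + 26 @ $8 = $9,504
Ending inventory: 185 @ $8 + 336 @ $11 = $5,176
Check: goods available $14,680 = COGS $9,504 + ending $5,176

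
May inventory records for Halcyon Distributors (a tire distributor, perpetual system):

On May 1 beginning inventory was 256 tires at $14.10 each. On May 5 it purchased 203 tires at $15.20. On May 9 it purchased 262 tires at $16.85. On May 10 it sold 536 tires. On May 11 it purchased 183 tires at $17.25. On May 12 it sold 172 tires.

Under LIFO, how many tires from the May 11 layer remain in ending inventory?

11

May 10, 536 sold [LIFO — newest first]: 262 @ $16.85 + 203 @ $15.20 + 71 @ $14.10 = $8,501.40
May 12, 172 sold [LIFO — newest first]: 172 @ $17.25 = $2,967.00
Total COGS = $8,501.40 + $2,967.00 = $11,468.40
Ending inventory: 185 @ $14.10 + 11 @ $17.25 = $2,798.25
Check: goods available $14,266.65 = COGS $11,468.40 + ending $2,798.25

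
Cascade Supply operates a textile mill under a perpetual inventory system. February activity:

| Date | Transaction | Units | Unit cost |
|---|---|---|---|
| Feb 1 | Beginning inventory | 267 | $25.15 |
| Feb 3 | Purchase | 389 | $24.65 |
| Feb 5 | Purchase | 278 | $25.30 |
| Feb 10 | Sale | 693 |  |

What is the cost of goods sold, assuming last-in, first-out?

Feb 10, 693 sold [LIFO — newest first]: 278 @ $25.30 + 389 @ $24.65 + 26 @ $25.15 = $17,276.15
Ending inventory: 241 @ $25.15 = $6,061.15

COGS = $17,276.15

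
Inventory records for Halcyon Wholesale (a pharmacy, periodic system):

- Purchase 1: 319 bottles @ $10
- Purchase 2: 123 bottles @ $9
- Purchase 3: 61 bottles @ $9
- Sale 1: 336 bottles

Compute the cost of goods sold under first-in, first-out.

Sale 1 (336) [FIFO — oldest first]: 319 @ $10 + 17 @ $9 = $3,343
Ending inventory: 106 @ $9 + 61 @ $9 = $1,503

COGS = $3,343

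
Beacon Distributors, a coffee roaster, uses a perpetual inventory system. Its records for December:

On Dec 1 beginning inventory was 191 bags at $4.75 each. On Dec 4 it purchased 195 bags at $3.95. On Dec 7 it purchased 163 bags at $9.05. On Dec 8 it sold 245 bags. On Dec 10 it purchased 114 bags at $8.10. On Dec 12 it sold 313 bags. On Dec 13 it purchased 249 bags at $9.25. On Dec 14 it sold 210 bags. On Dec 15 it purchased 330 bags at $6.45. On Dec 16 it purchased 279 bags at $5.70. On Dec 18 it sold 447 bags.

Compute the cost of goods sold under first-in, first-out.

COGS = $8,333.65

Dec 8, 245 sold [FIFO — oldest first]: 191 @ $4.75 + 54 @ $3.95 = $1,120.55
Dec 12, 313 sold [FIFO — oldest first]: 141 @ $3.95 + 163 @ $9.05 + 9 @ $8.10 = $2,105.00
Dec 14, 210 sold [FIFO — oldest first]: 105 @ $8.10 + 105 @ $9.25 = $1,821.75
Dec 18, 447 sold [FIFO — oldest first]: 144 @ $9.25 + 303 @ $6.45 = $3,286.35
Total COGS = $1,120.55 + $2,105.00 + $1,821.75 + $3,286.35 = $8,333.65
Ending inventory: 27 @ $6.45 + 279 @ $5.70 = $1,764.45
Check: goods available $10,098.10 = COGS $8,333.65 + ending $1,764.45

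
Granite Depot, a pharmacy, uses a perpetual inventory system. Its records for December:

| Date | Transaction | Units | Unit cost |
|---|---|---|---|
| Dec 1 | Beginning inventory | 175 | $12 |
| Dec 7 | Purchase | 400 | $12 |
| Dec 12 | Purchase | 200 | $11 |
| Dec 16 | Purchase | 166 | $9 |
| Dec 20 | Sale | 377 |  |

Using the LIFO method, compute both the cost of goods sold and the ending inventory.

Dec 20, 377 sold [LIFO — newest first]: 166 @ $9 + 200 @ $11 + 11 @ $12 = $3,826
Ending inventory: 175 @ $12 + 389 @ $12 = $6,768
Check: goods available $10,594 = COGS $3,826 + ending $6,768

COGS = $3,826; ending inventory = $6,768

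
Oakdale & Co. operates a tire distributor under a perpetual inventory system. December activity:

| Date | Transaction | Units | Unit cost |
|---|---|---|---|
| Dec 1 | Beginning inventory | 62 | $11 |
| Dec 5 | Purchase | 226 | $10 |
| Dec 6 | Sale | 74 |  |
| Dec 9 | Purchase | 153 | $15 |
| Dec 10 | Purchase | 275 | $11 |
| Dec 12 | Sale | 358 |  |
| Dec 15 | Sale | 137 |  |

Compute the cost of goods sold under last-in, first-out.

COGS = $6,730

Dec 6, 74 sold [LIFO — newest first]: 74 @ $10 = $740
Dec 12, 358 sold [LIFO — newest first]: 275 @ $11 + 83 @ $15 = $4,270
Dec 15, 137 sold [LIFO — newest first]: 70 @ $15 + 67 @ $10 = $1,720
Total COGS = $740 + $4,270 + $1,720 = $6,730
Ending inventory: 62 @ $11 + 85 @ $10 = $1,532
Check: goods available $8,262 = COGS $6,730 + ending $1,532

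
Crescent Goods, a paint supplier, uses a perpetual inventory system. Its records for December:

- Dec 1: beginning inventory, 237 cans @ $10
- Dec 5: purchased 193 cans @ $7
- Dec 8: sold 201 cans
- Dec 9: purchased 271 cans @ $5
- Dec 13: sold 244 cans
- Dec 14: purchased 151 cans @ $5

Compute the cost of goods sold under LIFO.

COGS = $2,651

Dec 8, 201 sold [LIFO — newest first]: 193 @ $7 + 8 @ $10 = $1,431
Dec 13, 244 sold [LIFO — newest first]: 244 @ $5 = $1,220
Total COGS = $1,431 + $1,220 = $2,651
Ending inventory: 229 @ $10 + 27 @ $5 + 151 @ $5 = $3,180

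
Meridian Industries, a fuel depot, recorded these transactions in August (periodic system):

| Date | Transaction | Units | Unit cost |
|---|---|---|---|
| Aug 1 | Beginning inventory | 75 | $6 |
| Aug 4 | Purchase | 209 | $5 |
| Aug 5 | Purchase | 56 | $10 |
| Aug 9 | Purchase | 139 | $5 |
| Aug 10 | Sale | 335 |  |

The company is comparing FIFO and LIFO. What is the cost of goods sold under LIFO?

FIFO COGS: 75 @ $6 + 209 @ $5 + 51 @ $10 = $2,005
LIFO COGS: 139 @ $5 + 56 @ $10 + 140 @ $5 = $1,955

COGS = $1,955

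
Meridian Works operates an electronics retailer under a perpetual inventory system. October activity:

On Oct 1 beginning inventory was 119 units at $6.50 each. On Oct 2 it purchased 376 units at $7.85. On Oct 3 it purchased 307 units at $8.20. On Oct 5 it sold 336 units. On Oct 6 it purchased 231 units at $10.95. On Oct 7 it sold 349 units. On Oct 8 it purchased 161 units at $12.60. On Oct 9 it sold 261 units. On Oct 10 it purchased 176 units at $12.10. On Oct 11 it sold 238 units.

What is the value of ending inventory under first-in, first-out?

Oct 5, 336 sold [FIFO — oldest first]: 119 @ $6.50 + 217 @ $7.85 = $2,476.95
Oct 7, 349 sold [FIFO — oldest first]: 159 @ $7.85 + 190 @ $8.20 = $2,806.15
Oct 9, 261 sold [FIFO — oldest first]: 117 @ $8.20 + 144 @ $10.95 = $2,536.20
Oct 11, 238 sold [FIFO — oldest first]: 87 @ $10.95 + 151 @ $12.60 = $2,855.25
Total COGS = $2,476.95 + $2,806.15 + $2,536.20 + $2,855.25 = $10,674.55
Ending inventory: 10 @ $12.60 + 176 @ $12.10 = $2,255.60

Ending inventory = $2,255.60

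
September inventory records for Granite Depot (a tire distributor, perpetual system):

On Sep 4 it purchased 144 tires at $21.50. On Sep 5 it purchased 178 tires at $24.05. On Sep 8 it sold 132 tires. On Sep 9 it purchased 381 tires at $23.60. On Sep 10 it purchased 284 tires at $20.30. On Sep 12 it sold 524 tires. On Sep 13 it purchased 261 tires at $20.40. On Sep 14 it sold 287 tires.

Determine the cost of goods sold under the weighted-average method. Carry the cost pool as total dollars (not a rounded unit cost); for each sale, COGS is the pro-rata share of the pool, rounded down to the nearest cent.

COGS = $20,903.48

After Sep 4: 144 on hand, pool $3,096.00 (≈ $21.5000 each)
After Sep 5: 322 on hand, pool $7,376.90 (≈ $22.9096 each)
Sep 8, sell 132: 132/322 × $7,376.90 → $3,024.07
After Sep 9: 571 on hand, pool $13,344.43 (≈ $23.3703 each)
After Sep 10: 855 on hand, pool $19,109.63 (≈ $22.3504 each)
Sep 12, sell 524: 524/855 × $19,109.63 → $11,711.63
After Sep 13: 592 on hand, pool $12,722.40 (≈ $21.4905 each)
Sep 14, sell 287: 287/592 × $12,722.40 → $6,167.78
Total COGS = $3,024.07 + $11,711.63 + $6,167.78 = $20,903.48
Ending inventory (cost pool remaining) = $6,554.62
Check: goods available $27,458.10 = COGS $20,903.48 + ending $6,554.62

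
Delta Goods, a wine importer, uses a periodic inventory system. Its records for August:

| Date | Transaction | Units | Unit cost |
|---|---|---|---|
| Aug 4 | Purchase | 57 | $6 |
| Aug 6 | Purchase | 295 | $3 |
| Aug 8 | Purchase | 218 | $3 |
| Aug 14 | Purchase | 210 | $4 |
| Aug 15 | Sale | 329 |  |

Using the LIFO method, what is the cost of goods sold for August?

Aug 15, 329 sold [LIFO — newest first]: 210 @ $4 + 119 @ $3 = $1,197
Ending inventory: 57 @ $6 + 295 @ $3 + 99 @ $3 = $1,524

COGS = $1,197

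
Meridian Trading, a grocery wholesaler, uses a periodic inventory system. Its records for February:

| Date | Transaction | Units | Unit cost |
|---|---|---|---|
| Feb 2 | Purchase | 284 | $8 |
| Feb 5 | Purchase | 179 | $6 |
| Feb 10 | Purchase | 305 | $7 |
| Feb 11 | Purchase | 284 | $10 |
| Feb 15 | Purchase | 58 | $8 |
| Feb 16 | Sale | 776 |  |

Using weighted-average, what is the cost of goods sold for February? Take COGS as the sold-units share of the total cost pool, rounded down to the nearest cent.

COGS = $6,141.58

Feb 16, sell 776: 776/1110 × $8,785.00 → $6,141.58
Ending inventory (cost pool remaining) = $2,643.42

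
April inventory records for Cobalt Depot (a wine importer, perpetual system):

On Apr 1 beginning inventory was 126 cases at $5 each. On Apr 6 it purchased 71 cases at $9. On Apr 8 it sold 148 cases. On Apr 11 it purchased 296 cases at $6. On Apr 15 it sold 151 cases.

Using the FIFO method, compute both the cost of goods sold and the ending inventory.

COGS = $1,881; ending inventory = $1,164

Apr 8, 148 sold [FIFO — oldest first]: 126 @ $5 + 22 @ $9 = $828
Apr 15, 151 sold [FIFO — oldest first]: 49 @ $9 + 102 @ $6 = $1,053
Total COGS = $828 + $1,053 = $1,881
Ending inventory: 194 @ $6 = $1,164
Check: goods available $3,045 = COGS $1,881 + ending $1,164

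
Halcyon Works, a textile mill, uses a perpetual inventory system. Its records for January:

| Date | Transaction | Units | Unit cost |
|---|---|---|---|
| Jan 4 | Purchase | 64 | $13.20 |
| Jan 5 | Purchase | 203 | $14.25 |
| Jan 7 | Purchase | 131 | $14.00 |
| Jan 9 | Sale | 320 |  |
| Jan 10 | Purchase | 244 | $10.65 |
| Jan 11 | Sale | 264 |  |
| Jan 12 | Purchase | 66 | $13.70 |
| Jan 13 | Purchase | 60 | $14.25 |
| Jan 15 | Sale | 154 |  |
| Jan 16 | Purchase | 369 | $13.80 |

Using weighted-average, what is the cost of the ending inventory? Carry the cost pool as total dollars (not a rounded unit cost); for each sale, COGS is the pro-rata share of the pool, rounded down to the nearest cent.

After Jan 4: 64 on hand, pool $844.80 (≈ $13.2000 each)
After Jan 5: 267 on hand, pool $3,737.55 (≈ $13.9983 each)
After Jan 7: 398 on hand, pool $5,571.55 (≈ $13.9989 each)
Jan 9, sell 320: 320/398 × $5,571.55 → $4,479.63
After Jan 10: 322 on hand, pool $3,690.52 (≈ $11.4612 each)
Jan 11, sell 264: 264/322 × $3,690.52 → $3,025.76
After Jan 12: 124 on hand, pool $1,568.96 (≈ $12.6529 each)
After Jan 13: 184 on hand, pool $2,423.96 (≈ $13.1737 each)
Jan 15, sell 154: 154/184 × $2,423.96 → $2,028.74
After Jan 16: 399 on hand, pool $5,487.42 (≈ $13.7529 each)
Total COGS = $4,479.63 + $3,025.76 + $2,028.74 = $9,534.13
Ending inventory (cost pool remaining) = $5,487.42

Ending inventory = $5,487.42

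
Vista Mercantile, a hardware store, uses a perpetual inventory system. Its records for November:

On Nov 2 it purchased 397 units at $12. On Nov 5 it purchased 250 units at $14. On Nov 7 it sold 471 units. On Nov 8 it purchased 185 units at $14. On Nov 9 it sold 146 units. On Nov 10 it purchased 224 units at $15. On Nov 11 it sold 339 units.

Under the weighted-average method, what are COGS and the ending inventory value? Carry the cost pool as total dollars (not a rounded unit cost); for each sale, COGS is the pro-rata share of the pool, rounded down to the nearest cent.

After Nov 2: 397 on hand, pool $4,764.00 (≈ $12.0000 each)
After Nov 5: 647 on hand, pool $8,264.00 (≈ $12.7728 each)
Nov 7, sell 471: 471/647 × $8,264.00 → $6,015.98
After Nov 8: 361 on hand, pool $4,838.02 (≈ $13.4017 each)
Nov 9, sell 146: 146/361 × $4,838.02 → $1,956.65
After Nov 10: 439 on hand, pool $6,241.37 (≈ $14.2172 each)
Nov 11, sell 339: 339/439 × $6,241.37 → $4,819.64
Total COGS = $6,015.98 + $1,956.65 + $4,819.64 = $12,792.27
Ending inventory (cost pool remaining) = $1,421.73

COGS = $12,792.27; ending inventory = $1,421.73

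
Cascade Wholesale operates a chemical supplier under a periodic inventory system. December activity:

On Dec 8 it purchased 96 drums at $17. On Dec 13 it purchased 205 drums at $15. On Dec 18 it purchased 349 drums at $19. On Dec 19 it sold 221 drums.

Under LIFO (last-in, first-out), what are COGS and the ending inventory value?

COGS = $4,199; ending inventory = $7,139

Dec 19, 221 sold [LIFO — newest first]: 221 @ $19 = $4,199
Ending inventory: 96 @ $17 + 205 @ $15 + 128 @ $19 = $7,139
Check: goods available $11,338 = COGS $4,199 + ending $7,139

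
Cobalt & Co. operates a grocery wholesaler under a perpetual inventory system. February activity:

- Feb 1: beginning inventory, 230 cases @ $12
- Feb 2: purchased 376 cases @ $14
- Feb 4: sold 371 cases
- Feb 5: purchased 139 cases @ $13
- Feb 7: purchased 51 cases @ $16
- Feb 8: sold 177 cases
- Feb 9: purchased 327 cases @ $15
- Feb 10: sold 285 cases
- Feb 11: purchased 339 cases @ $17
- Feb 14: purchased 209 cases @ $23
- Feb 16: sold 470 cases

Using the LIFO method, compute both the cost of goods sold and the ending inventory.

COGS = $21,167; ending inventory = $4,955

Feb 4, 371 sold [LIFO — newest first]: 371 @ $14 = $5,194
Feb 8, 177 sold [LIFO — newest first]: 51 @ $16 + 126 @ $13 = $2,454
Feb 10, 285 sold [LIFO — newest first]: 285 @ $15 = $4,275
Feb 16, 470 sold [LIFO — newest first]: 209 @ $23 + 261 @ $17 = $9,244
Total COGS = $5,194 + $2,454 + $4,275 + $9,244 = $21,167
Ending inventory: 230 @ $12 + 5 @ $14 + 13 @ $13 + 42 @ $15 + 78 @ $17 = $4,955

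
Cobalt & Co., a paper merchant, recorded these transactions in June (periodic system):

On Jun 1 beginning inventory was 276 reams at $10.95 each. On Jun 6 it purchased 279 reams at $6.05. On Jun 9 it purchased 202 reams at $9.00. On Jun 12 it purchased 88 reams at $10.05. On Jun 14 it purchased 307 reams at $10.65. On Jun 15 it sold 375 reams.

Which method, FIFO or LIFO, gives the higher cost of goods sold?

FIFO COGS: 276 @ $10.95 + 99 @ $6.05 = $3,621.15
LIFO COGS: 307 @ $10.65 + 68 @ $10.05 = $3,952.95

LIFO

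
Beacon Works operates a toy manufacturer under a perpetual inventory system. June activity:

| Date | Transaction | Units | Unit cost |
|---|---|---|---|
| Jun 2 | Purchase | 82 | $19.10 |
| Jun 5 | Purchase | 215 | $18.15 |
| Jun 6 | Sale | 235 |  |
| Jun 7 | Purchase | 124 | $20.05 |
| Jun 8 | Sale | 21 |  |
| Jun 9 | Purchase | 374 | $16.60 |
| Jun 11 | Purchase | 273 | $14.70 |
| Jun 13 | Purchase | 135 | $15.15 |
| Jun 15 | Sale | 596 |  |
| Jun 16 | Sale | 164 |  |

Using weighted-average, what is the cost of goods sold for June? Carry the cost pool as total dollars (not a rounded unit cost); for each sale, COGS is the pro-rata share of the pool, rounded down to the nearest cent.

After Jun 2: 82 on hand, pool $1,566.20 (≈ $19.1000 each)
After Jun 5: 297 on hand, pool $5,468.45 (≈ $18.4123 each)
Jun 6, sell 235: 235/297 × $5,468.45 → $4,326.88
After Jun 7: 186 on hand, pool $3,627.77 (≈ $19.5041 each)
Jun 8, sell 21: 21/186 × $3,627.77 → $409.58
After Jun 9: 539 on hand, pool $9,426.59 (≈ $17.4890 each)
After Jun 11: 812 on hand, pool $13,439.69 (≈ $16.5513 each)
After Jun 13: 947 on hand, pool $15,484.94 (≈ $16.3516 each)
Jun 15, sell 596: 596/947 × $15,484.94 → $9,745.53
Jun 16, sell 164: 164/351 × $5,739.41 → $2,681.66
Total COGS = $4,326.88 + $409.58 + $9,745.53 + $2,681.66 = $17,163.65
Ending inventory (cost pool remaining) = $3,057.75

COGS = $17,163.65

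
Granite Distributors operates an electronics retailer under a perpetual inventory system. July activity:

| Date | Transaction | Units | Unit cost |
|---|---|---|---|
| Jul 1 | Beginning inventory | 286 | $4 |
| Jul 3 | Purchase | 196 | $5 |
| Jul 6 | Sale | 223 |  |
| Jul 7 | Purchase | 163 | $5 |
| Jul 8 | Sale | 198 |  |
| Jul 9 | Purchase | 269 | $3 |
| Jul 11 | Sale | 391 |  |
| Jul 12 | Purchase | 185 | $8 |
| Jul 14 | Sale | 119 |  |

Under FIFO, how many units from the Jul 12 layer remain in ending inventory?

168

Jul 6, 223 sold [FIFO — oldest first]: 223 @ $4 = $892
Jul 8, 198 sold [FIFO — oldest first]: 63 @ $4 + 135 @ $5 = $927
Jul 11, 391 sold [FIFO — oldest first]: 61 @ $5 + 163 @ $5 + 167 @ $3 = $1,621
Jul 14, 119 sold [FIFO — oldest first]: 102 @ $3 + 17 @ $8 = $442
Total COGS = $892 + $927 + $1,621 + $442 = $3,882
Ending inventory: 168 @ $8 = $1,344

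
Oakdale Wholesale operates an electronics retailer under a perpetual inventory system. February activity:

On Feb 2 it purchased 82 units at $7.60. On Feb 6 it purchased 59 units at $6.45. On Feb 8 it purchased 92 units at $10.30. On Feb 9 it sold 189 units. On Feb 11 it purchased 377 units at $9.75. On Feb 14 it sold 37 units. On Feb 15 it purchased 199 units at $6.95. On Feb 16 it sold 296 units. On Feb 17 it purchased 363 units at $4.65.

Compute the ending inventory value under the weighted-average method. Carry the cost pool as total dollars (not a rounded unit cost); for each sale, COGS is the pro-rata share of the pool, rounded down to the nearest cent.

After Feb 2: 82 on hand, pool $623.20 (≈ $7.6000 each)
After Feb 6: 141 on hand, pool $1,003.75 (≈ $7.1188 each)
After Feb 8: 233 on hand, pool $1,951.35 (≈ $8.3749 each)
Feb 9, sell 189: 189/233 × $1,951.35 → $1,582.85
After Feb 11: 421 on hand, pool $4,044.25 (≈ $9.6063 each)
Feb 14, sell 37: 37/421 × $4,044.25 → $355.43
After Feb 15: 583 on hand, pool $5,071.87 (≈ $8.6996 each)
Feb 16, sell 296: 296/583 × $5,071.87 → $2,575.08
After Feb 17: 650 on hand, pool $4,184.74 (≈ $6.4381 each)
Total COGS = $1,582.85 + $355.43 + $2,575.08 = $4,513.36
Ending inventory (cost pool remaining) = $4,184.74
Check: goods available $8,698.10 = COGS $4,513.36 + ending $4,184.74

Ending inventory = $4,184.74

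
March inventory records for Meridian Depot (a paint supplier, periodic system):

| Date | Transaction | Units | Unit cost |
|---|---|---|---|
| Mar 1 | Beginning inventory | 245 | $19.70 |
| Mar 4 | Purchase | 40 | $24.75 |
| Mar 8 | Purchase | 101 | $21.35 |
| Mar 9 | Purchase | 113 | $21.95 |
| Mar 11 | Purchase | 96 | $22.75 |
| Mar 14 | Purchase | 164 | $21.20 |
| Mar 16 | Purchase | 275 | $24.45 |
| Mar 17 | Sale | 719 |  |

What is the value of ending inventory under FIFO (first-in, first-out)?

Mar 17, 719 sold [FIFO — oldest first]: 245 @ $19.70 + 40 @ $24.75 + 101 @ $21.35 + 113 @ $21.95 + 96 @ $22.75 + 124 @ $21.20 = $15,266.00
Ending inventory: 40 @ $21.20 + 275 @ $24.45 = $7,571.75

Ending inventory = $7,571.75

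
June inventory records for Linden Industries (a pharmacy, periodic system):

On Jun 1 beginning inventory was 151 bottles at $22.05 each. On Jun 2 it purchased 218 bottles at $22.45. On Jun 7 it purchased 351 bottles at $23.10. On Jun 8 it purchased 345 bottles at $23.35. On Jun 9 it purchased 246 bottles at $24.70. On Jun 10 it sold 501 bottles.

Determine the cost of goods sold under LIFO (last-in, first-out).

Jun 10, 501 sold [LIFO — newest first]: 246 @ $24.70 + 255 @ $23.35 = $12,030.45
Ending inventory: 151 @ $22.05 + 218 @ $22.45 + 351 @ $23.10 + 90 @ $23.35 = $18,433.25
Check: goods available $30,463.70 = COGS $12,030.45 + ending $18,433.25

COGS = $12,030.45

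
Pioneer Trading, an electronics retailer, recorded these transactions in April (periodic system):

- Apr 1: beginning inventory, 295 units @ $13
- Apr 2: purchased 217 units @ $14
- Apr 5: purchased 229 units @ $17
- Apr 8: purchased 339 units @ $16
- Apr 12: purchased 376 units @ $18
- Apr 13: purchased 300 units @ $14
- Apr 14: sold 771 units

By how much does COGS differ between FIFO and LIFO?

FIFO COGS: 295 @ $13 + 217 @ $14 + 229 @ $17 + 30 @ $16 = $11,246
LIFO COGS: 300 @ $14 + 376 @ $18 + 95 @ $16 = $12,488
Difference = |$11,246 − $12,488| = $1,242

$1,242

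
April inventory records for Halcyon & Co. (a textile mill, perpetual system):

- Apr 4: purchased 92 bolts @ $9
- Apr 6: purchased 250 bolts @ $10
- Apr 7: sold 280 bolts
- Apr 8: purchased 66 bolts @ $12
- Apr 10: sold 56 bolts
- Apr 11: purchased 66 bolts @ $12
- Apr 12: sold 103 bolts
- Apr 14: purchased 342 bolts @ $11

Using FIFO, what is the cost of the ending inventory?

Ending inventory = $4,182

Apr 7, 280 sold [FIFO — oldest first]: 92 @ $9 + 188 @ $10 = $2,708
Apr 10, 56 sold [FIFO — oldest first]: 56 @ $10 = $560
Apr 12, 103 sold [FIFO — oldest first]: 6 @ $10 + 66 @ $12 + 31 @ $12 = $1,224
Total COGS = $2,708 + $560 + $1,224 = $4,492
Ending inventory: 35 @ $12 + 342 @ $11 = $4,182
Check: goods available $8,674 = COGS $4,492 + ending $4,182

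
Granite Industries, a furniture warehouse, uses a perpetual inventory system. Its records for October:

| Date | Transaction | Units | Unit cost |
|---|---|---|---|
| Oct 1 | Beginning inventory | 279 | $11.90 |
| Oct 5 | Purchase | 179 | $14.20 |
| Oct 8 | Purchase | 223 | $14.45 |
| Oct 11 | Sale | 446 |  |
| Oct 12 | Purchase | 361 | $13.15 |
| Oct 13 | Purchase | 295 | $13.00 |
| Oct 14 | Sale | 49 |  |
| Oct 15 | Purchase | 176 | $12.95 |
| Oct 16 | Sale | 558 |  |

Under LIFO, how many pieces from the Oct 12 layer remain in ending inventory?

Oct 11, 446 sold [LIFO — newest first]: 223 @ $14.45 + 179 @ $14.20 + 44 @ $11.90 = $6,287.75
Oct 14, 49 sold [LIFO — newest first]: 49 @ $13.00 = $637.00
Oct 16, 558 sold [LIFO — newest first]: 176 @ $12.95 + 246 @ $13.00 + 136 @ $13.15 = $7,265.60
Total COGS = $6,287.75 + $637.00 + $7,265.60 = $14,190.35
Ending inventory: 235 @ $11.90 + 225 @ $13.15 = $5,755.25
Check: goods available $19,945.60 = COGS $14,190.35 + ending $5,755.25

225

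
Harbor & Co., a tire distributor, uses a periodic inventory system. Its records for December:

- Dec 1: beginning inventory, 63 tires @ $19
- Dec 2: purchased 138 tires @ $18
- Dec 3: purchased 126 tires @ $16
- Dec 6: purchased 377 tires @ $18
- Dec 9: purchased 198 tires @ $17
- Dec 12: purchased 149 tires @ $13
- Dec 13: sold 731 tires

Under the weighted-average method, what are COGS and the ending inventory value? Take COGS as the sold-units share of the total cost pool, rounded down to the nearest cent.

COGS = $12,370.66; ending inventory = $5,415.34

Dec 13, sell 731: 731/1051 × $17,786.00 → $12,370.66
Ending inventory (cost pool remaining) = $5,415.34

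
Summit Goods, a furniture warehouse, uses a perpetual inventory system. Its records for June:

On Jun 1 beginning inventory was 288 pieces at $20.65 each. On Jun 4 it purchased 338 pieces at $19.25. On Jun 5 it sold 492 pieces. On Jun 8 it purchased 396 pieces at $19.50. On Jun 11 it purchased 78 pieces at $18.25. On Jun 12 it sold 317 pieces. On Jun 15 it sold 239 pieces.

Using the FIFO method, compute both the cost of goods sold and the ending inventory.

COGS = $20,650.20; ending inventory = $949.00

Jun 5, 492 sold [FIFO — oldest first]: 288 @ $20.65 + 204 @ $19.25 = $9,874.20
Jun 12, 317 sold [FIFO — oldest first]: 134 @ $19.25 + 183 @ $19.50 = $6,148.00
Jun 15, 239 sold [FIFO — oldest first]: 213 @ $19.50 + 26 @ $18.25 = $4,628.00
Total COGS = $9,874.20 + $6,148.00 + $4,628.00 = $20,650.20
Ending inventory: 52 @ $18.25 = $949.00
Check: goods available $21,599.20 = COGS $20,650.20 + ending $949.00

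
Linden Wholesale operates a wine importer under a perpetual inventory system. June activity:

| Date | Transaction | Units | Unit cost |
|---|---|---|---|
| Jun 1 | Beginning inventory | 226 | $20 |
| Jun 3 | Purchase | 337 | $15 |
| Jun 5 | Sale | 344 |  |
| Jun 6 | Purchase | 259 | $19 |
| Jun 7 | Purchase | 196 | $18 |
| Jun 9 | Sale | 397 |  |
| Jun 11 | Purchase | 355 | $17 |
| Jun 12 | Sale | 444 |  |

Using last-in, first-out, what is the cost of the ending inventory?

Ending inventory = $3,760

Jun 5, 344 sold [LIFO — newest first]: 337 @ $15 + 7 @ $20 = $5,195
Jun 9, 397 sold [LIFO — newest first]: 196 @ $18 + 201 @ $19 = $7,347
Jun 12, 444 sold [LIFO — newest first]: 355 @ $17 + 58 @ $19 + 31 @ $20 = $7,757
Total COGS = $5,195 + $7,347 + $7,757 = $20,299
Ending inventory: 188 @ $20 = $3,760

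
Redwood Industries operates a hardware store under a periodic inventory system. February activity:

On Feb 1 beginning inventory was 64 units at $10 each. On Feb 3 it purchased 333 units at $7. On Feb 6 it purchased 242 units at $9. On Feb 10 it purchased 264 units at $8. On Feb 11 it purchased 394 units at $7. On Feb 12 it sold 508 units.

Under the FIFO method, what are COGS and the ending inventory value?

Feb 12, 508 sold [FIFO — oldest first]: 64 @ $10 + 333 @ $7 + 111 @ $9 = $3,970
Ending inventory: 131 @ $9 + 264 @ $8 + 394 @ $7 = $6,049
Check: goods available $10,019 = COGS $3,970 + ending $6,049

COGS = $3,970; ending inventory = $6,049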